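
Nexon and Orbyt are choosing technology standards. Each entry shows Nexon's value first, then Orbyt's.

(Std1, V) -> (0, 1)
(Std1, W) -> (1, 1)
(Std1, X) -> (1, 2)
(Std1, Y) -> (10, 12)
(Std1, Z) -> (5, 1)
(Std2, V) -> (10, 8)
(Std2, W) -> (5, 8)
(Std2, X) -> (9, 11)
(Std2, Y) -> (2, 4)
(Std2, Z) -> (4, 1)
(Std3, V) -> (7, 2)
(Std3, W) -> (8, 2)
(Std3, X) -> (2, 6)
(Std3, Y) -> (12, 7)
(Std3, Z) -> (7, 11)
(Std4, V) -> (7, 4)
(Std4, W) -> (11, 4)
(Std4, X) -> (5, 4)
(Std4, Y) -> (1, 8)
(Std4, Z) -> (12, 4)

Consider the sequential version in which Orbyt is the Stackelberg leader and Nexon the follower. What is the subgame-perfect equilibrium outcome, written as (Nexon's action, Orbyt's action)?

(Std2, X)

Solve by backward induction (Orbyt leads).
- V → Nexon plays Std2 (best of 0, 10, 7, 7); Orbyt gets 8.
- W → Nexon plays Std4 (best of 1, 5, 8, 11); Orbyt gets 4.
- X → Nexon plays Std2 (best of 1, 9, 2, 5); Orbyt gets 11.
- Y → Nexon plays Std3 (best of 10, 2, 12, 1); Orbyt gets 7.
- Z → Nexon plays Std4 (best of 5, 4, 7, 12); Orbyt gets 4.
Maximizing over 8, 4, 11, 7, 4, Orbyt chooses X. Subgame-perfect outcome: (Std2, X) with payoffs (9, 11).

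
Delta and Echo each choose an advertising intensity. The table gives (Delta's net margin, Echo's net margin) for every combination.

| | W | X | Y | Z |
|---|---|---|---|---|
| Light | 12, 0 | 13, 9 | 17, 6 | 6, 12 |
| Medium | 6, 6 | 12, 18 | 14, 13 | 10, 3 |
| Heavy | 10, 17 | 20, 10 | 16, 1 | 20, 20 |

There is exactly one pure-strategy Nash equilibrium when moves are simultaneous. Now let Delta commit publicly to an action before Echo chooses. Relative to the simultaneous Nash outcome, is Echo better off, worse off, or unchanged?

Echo best-responds to each possible Delta move:
- Light → Echo plays Z (best of 0, 9, 6, 12); Delta gets 6.
- Medium → Echo plays X (best of 6, 18, 13, 3); Delta gets 12.
- Heavy → Echo plays Z (best of 17, 10, 1, 20); Delta gets 20.
Among 6, 12, 20, the best is 20 at Heavy. Subgame-perfect outcome: (Heavy, Z) with payoffs (20, 20).
Under simultaneous play:
Delta's best replies: W→Light; X→Heavy; Y→Light; Z→Heavy.
Echo's best replies: Light→Z; Medium→X; Heavy→Z.
The unique mutual best reply is (Heavy, Z), giving (20, 20).
Echo earns 20 sequentially versus 20 at the Nash outcome: unchanged.

unchanged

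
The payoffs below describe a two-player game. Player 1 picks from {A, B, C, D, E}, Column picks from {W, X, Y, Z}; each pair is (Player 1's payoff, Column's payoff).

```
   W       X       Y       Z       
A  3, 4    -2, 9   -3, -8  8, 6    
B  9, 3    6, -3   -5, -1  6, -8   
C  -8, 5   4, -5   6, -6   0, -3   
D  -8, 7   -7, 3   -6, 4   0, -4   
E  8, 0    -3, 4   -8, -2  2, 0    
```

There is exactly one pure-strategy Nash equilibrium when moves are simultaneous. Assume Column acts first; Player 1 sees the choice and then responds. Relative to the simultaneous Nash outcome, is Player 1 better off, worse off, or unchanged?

Work backward from Player 1's decision.
- W → Player 1 plays B (best of 3, 9, -8, -8, 8); Column gets 3.
- X → Player 1 plays B (best of -2, 6, 4, -7, -3); Column gets -3.
- Y → Player 1 plays C (best of -3, -5, 6, -6, -8); Column gets -6.
- Z → Player 1 plays A (best of 8, 6, 0, 0, 2); Column gets 6.
Column's induced payoffs are 3, -3, -6, 6, so Column commits to Z. Subgame-perfect outcome: (A, Z) with payoffs (8, 6).
For the simultaneous game, intersect best replies.
Player 1's best replies: W→B; X→B; Y→C; Z→A.
Column's best replies: A→X; B→W; C→W; D→W; E→X.
The unique mutual best reply is (B, W), giving (9, 3).
Player 1 earns 8 sequentially versus 9 at the Nash outcome: worse off.

worse off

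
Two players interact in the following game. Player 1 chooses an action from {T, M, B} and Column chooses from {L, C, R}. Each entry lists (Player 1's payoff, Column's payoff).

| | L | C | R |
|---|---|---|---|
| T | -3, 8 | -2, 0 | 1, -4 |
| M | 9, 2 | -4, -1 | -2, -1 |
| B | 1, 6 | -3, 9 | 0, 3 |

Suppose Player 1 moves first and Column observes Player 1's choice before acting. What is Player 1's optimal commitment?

M

Column best-responds to each possible Player 1 move:
- T: Column compares 8, 0, -4 and picks L; Player 1 would get -3.
- M: Column compares 2, -1, -1 and picks L; Player 1 would get 9.
- B: Column compares 6, 9, 3 and picks C; Player 1 would get -3.
Among -3, 9, -3, the best is 9 at M. Subgame-perfect outcome: (M, L) with payoffs (9, 2).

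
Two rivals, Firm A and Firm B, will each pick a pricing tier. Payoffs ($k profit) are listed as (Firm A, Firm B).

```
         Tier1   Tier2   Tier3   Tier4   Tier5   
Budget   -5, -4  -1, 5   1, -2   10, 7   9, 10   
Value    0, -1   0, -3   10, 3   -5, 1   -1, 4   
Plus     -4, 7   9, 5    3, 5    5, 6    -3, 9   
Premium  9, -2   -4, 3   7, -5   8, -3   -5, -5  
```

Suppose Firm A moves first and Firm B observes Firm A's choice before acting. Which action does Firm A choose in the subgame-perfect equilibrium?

Budget

Backward induction with Firm A moving first.
- Budget: Firm B compares -4, 5, -2, 7, 10 and picks Tier5; Firm A would get 9.
- Value: Firm B compares -1, -3, 3, 1, 4 and picks Tier5; Firm A would get -1.
- Plus: Firm B compares 7, 5, 5, 6, 9 and picks Tier5; Firm A would get -3.
- Premium: Firm B compares -2, 3, -5, -3, -5 and picks Tier2; Firm A would get -4.
Among 9, -1, -3, -4, the best is 9 at Budget. Subgame-perfect outcome: (Budget, Tier5) with payoffs (9, 10).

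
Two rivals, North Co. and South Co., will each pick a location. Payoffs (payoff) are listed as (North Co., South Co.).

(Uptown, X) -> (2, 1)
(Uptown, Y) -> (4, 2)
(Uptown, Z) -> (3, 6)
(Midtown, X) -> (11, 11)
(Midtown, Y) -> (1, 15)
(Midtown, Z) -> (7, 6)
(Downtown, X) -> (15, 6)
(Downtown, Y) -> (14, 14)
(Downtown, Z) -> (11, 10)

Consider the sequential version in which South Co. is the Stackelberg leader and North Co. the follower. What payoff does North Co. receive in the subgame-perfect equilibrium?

14

Work backward from North Co.'s decision.
- X → North Co. plays Downtown (best of 2, 11, 15); South Co. gets 6.
- Y → North Co. plays Downtown (best of 4, 1, 14); South Co. gets 14.
- Z → North Co. plays Downtown (best of 3, 7, 11); South Co. gets 10.
Among 6, 14, 10, the best is 14 at Y. Subgame-perfect outcome: (Downtown, Y) with payoffs (14, 14).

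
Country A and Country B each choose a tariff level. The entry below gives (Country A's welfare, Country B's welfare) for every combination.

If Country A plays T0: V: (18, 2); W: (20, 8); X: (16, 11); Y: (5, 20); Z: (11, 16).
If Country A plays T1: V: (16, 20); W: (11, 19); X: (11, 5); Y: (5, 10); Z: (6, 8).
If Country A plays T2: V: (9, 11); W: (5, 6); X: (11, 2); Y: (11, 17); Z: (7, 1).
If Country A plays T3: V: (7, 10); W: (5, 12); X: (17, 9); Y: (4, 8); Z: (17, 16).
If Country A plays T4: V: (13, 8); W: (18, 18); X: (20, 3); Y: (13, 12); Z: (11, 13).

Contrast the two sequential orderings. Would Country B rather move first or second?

If Country A leads: Country B's best replies are T0→Y, T1→V, T2→Y, T3→Z, T4→W; Country A's induced payoffs 5, 16, 11, 17, 18; outcome (T4, W), payoffs (18, 18).
If Country B leads: Country A's best replies are V→T0, W→T0, X→T4, Y→T4, Z→T3; Country B's induced payoffs 2, 8, 3, 12, 16; outcome (T3, Z), payoffs (17, 16).
Country B gets 16 moving first and 18 moving second, so Country B prefers to move second.

second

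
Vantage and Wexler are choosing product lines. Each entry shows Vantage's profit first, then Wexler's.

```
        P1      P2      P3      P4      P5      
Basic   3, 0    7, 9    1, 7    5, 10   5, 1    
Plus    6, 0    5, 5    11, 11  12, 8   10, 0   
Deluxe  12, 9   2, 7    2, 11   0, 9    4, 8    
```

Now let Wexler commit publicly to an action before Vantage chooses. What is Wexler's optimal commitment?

Backward induction with Wexler moving first.
- P1: Vantage compares 3, 6, 12 and picks Deluxe; Wexler would get 9.
- P2: Vantage compares 7, 5, 2 and picks Basic; Wexler would get 9.
- P3: Vantage compares 1, 11, 2 and picks Plus; Wexler would get 11.
- P4: Vantage compares 5, 12, 0 and picks Plus; Wexler would get 8.
- P5: Vantage compares 5, 10, 4 and picks Plus; Wexler would get 0.
Among 9, 9, 11, 8, 0, the best is 11 at P3. Subgame-perfect outcome: (Plus, P3) with payoffs (11, 11).

P3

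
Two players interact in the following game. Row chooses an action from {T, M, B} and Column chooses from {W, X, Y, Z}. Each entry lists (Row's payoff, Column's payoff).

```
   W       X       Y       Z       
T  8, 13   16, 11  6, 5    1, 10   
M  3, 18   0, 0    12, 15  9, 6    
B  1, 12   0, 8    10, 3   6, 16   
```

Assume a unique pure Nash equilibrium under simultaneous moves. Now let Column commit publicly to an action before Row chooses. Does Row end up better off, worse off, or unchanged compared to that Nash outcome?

better off

Work backward from Row's decision.
- W → Row plays T (best of 8, 3, 1); Column gets 13.
- X → Row plays T (best of 16, 0, 0); Column gets 11.
- Y → Row plays M (best of 6, 12, 10); Column gets 15.
- Z → Row plays M (best of 1, 9, 6); Column gets 6.
Maximizing over 13, 11, 15, 6, Column chooses Y. Subgame-perfect outcome: (M, Y) with payoffs (12, 15).
Under simultaneous play:
Row's best replies: W→T; X→T; Y→M; Z→M.
Column's best replies: T→W; M→W; B→Z.
The unique mutual best reply is (T, W), giving (8, 13).
Row earns 12 sequentially versus 8 at the Nash outcome: better off.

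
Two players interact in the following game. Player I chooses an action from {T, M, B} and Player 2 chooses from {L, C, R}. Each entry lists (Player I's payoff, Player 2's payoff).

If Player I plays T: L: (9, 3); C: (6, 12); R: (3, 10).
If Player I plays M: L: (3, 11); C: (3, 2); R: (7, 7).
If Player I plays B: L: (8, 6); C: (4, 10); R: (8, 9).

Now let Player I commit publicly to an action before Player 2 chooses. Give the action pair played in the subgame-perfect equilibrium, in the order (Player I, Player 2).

(T, C)

Backward induction with Player I moving first.
- T → Player 2 plays C (best of 3, 12, 10); Player I gets 6.
- M → Player 2 plays L (best of 11, 2, 7); Player I gets 3.
- B → Player 2 plays C (best of 6, 10, 9); Player I gets 4.
Player I's induced payoffs are 6, 3, 4, so Player I commits to T. Subgame-perfect outcome: (T, C) with payoffs (6, 12).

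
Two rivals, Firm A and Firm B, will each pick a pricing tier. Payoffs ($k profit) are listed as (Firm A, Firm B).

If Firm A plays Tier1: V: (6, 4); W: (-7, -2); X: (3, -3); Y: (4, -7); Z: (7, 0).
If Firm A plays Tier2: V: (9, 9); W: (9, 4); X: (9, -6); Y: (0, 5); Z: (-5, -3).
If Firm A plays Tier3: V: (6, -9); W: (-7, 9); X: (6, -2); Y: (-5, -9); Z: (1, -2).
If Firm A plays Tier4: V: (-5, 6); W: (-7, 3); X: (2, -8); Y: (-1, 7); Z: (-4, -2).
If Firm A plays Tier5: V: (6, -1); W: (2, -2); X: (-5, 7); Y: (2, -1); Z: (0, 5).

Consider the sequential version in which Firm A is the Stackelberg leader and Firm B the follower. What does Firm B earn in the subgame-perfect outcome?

9

Firm B best-responds to each possible Firm A move:
- Tier1: BR = V, leader payoff 6.
- Tier2: BR = V, leader payoff 9.
- Tier3: BR = W, leader payoff -7.
- Tier4: BR = Y, leader payoff -1.
- Tier5: BR = X, leader payoff -5.
Among 6, 9, -7, -1, -5, the best is 9 at Tier2. Subgame-perfect outcome: (Tier2, V) with payoffs (9, 9).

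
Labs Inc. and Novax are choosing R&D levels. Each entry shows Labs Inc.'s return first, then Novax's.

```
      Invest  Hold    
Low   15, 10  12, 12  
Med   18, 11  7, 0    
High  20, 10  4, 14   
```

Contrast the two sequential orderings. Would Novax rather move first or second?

If Labs Inc. leads: Novax's best replies are Low→Hold, Med→Invest, High→Hold; Labs Inc.'s induced payoffs 12, 18, 4; outcome (Med, Invest), payoffs (18, 11).
If Novax leads: Labs Inc.'s best replies are Invest→High, Hold→Low; Novax's induced payoffs 10, 12; outcome (Low, Hold), payoffs (12, 12).
Novax gets 12 moving first and 11 moving second, so Novax prefers to move first.

first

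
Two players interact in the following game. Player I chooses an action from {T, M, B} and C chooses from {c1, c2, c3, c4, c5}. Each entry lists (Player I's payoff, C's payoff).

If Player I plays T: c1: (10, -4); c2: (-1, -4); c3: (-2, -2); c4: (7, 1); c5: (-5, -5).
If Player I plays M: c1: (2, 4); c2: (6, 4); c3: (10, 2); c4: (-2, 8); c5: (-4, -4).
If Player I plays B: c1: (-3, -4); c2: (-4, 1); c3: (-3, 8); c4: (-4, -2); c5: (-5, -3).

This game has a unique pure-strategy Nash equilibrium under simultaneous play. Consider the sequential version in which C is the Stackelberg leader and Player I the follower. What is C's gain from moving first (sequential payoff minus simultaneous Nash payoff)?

Player I best-responds to each possible C move:
- c1: BR = T, leader payoff -4.
- c2: BR = M, leader payoff 4.
- c3: BR = M, leader payoff 2.
- c4: BR = T, leader payoff 1.
- c5: BR = M, leader payoff -4.
C's induced payoffs are -4, 4, 2, 1, -4, so C commits to c2. Subgame-perfect outcome: (M, c2) with payoffs (6, 4).
Under simultaneous play:
Player I's best replies: c1→T; c2→M; c3→M; c4→T; c5→M.
C's best replies: T→c4; M→c4; B→c3.
The unique mutual best reply is (T, c4), giving (7, 1).
C's commitment gain: 4 − 1 = 3.

3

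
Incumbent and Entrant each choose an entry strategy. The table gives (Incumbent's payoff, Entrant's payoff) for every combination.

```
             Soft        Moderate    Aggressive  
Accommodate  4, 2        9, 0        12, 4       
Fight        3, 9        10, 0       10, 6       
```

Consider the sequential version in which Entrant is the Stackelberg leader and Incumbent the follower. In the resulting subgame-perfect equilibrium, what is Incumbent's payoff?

Incumbent best-responds to each possible Entrant move:
- Soft → Incumbent plays Accommodate (best of 4, 3); Entrant gets 2.
- Moderate → Incumbent plays Fight (best of 9, 10); Entrant gets 0.
- Aggressive → Incumbent plays Accommodate (best of 12, 10); Entrant gets 4.
Among 2, 0, 4, the best is 4 at Aggressive. Subgame-perfect outcome: (Accommodate, Aggressive) with payoffs (12, 4).

12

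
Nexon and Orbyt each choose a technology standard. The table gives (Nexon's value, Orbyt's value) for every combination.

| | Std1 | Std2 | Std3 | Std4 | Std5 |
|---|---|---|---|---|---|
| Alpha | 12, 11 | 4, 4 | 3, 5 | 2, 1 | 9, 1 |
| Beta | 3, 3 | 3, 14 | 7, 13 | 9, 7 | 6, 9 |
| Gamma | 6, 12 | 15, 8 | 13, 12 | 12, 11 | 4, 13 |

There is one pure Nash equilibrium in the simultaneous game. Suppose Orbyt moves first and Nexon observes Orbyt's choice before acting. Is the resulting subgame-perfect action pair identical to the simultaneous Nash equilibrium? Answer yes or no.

Nexon best-responds to each possible Orbyt move:
- Std1 → Nexon plays Alpha (best of 12, 3, 6); Orbyt gets 11.
- Std2 → Nexon plays Gamma (best of 4, 3, 15); Orbyt gets 8.
- Std3 → Nexon plays Gamma (best of 3, 7, 13); Orbyt gets 12.
- Std4 → Nexon plays Gamma (best of 2, 9, 12); Orbyt gets 11.
- Std5 → Nexon plays Alpha (best of 9, 6, 4); Orbyt gets 1.
Orbyt's induced payoffs are 11, 8, 12, 11, 1, so Orbyt commits to Std3. Subgame-perfect outcome: (Gamma, Std3) with payoffs (13, 12).
Now find the simultaneous Nash equilibrium.
Nexon's best replies: Std1→Alpha; Std2→Gamma; Std3→Gamma; Std4→Gamma; Std5→Alpha.
Orbyt's best replies: Alpha→Std1; Beta→Std2; Gamma→Std5.
The unique mutual best reply is (Alpha, Std1), giving (12, 11).
Sequential outcome (Gamma, Std3) differs from the Nash profile (Alpha, Std1).

no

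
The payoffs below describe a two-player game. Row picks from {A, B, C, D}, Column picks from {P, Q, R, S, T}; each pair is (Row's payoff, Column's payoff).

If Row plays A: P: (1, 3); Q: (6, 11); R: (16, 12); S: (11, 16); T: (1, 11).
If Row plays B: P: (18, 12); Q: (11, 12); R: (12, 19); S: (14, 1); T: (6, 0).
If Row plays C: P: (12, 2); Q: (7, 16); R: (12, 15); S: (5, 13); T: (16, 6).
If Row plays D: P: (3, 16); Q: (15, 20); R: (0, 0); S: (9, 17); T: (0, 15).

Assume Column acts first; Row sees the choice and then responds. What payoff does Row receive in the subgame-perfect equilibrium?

Work backward from Row's decision.
- P: BR = B, leader payoff 12.
- Q: BR = D, leader payoff 20.
- R: BR = A, leader payoff 12.
- S: BR = B, leader payoff 1.
- T: BR = C, leader payoff 6.
Maximizing over 12, 20, 12, 1, 6, Column chooses Q. Subgame-perfect outcome: (D, Q) with payoffs (15, 20).

15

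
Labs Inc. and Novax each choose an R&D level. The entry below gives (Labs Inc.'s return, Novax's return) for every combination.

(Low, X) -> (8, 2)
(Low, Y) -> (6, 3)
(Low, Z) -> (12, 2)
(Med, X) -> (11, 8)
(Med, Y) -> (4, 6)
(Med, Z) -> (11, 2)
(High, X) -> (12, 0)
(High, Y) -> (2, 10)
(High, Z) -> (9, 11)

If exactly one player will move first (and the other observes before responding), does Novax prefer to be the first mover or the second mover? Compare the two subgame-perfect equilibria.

If Labs Inc. leads: Novax's best replies are Low→Y, Med→X, High→Z; Labs Inc.'s induced payoffs 6, 11, 9; outcome (Med, X), payoffs (11, 8).
If Novax leads: Labs Inc.'s best replies are X→High, Y→Low, Z→Low; Novax's induced payoffs 0, 3, 2; outcome (Low, Y), payoffs (6, 3).
Novax gets 3 moving first and 8 moving second, so Novax prefers to move second.

second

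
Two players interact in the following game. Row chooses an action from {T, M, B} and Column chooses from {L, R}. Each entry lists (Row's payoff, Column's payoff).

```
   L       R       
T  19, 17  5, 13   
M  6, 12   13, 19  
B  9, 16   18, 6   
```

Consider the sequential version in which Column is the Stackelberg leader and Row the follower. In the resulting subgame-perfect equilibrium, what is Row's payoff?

Solve by backward induction (Column leads).
- L: BR = T, leader payoff 17.
- R: BR = B, leader payoff 6.
Maximizing over 17, 6, Column chooses L. Subgame-perfect outcome: (T, L) with payoffs (19, 17).

19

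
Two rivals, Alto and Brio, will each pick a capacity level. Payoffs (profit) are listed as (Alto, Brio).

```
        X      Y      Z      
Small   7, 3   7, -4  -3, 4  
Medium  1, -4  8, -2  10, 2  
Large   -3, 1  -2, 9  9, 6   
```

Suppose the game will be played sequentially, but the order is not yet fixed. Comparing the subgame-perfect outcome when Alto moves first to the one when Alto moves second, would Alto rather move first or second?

If Alto leads: Brio's best replies are Small→Z, Medium→Z, Large→Y; Alto's induced payoffs -3, 10, -2; outcome (Medium, Z), payoffs (10, 2).
If Brio leads: Alto's best replies are X→Small, Y→Medium, Z→Medium; Brio's induced payoffs 3, -2, 2; outcome (Small, X), payoffs (7, 3).
Alto gets 10 moving first and 7 moving second, so Alto prefers to move first.

first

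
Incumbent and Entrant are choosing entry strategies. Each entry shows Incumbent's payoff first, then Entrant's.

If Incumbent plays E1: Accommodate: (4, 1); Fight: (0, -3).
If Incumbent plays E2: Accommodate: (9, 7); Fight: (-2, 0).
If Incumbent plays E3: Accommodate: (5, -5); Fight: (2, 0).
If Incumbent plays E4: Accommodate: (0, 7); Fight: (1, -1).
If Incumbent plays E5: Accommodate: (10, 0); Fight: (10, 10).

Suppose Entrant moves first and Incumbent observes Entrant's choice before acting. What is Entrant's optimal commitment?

Solve by backward induction (Entrant leads).
- Accommodate: BR = E5, leader payoff 0.
- Fight: BR = E5, leader payoff 10.
Maximizing over 0, 10, Entrant chooses Fight. Subgame-perfect outcome: (E5, Fight) with payoffs (10, 10).

Fight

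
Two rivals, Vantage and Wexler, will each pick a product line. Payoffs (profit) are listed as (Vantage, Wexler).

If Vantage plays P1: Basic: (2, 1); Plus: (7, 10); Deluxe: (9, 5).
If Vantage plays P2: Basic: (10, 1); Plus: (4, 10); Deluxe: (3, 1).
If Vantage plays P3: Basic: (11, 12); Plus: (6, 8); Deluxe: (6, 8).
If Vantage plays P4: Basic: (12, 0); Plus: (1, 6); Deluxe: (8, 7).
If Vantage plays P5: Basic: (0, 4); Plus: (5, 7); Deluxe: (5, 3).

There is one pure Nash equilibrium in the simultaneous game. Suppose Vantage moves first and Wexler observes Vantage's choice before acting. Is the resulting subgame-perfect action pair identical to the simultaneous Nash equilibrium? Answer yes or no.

Wexler best-responds to each possible Vantage move:
- P1 → Wexler plays Plus (best of 1, 10, 5); Vantage gets 7.
- P2 → Wexler plays Plus (best of 1, 10, 1); Vantage gets 4.
- P3 → Wexler plays Basic (best of 12, 8, 8); Vantage gets 11.
- P4 → Wexler plays Deluxe (best of 0, 6, 7); Vantage gets 8.
- P5 → Wexler plays Plus (best of 4, 7, 3); Vantage gets 5.
Maximizing over 7, 4, 11, 8, 5, Vantage chooses P3. Subgame-perfect outcome: (P3, Basic) with payoffs (11, 12).
Under simultaneous play:
Vantage's best replies: Basic→P4; Plus→P1; Deluxe→P1.
Wexler's best replies: P1→Plus; P2→Plus; P3→Basic; P4→Deluxe; P5→Plus.
The unique mutual best reply is (P1, Plus), giving (7, 10).
Sequential outcome (P3, Basic) differs from the Nash profile (P1, Plus).

no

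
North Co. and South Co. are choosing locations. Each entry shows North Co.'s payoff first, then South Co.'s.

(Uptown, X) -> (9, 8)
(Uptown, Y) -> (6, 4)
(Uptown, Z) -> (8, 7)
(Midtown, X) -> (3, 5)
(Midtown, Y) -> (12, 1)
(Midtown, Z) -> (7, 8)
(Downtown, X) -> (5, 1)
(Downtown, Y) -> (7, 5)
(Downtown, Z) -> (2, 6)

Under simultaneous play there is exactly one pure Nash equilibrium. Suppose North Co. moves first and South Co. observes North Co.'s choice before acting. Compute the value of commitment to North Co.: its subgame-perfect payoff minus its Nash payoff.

South Co. best-responds to each possible North Co. move:
- Uptown → South Co. plays X (best of 8, 4, 7); North Co. gets 9.
- Midtown → South Co. plays Z (best of 5, 1, 8); North Co. gets 7.
- Downtown → South Co. plays Z (best of 1, 5, 6); North Co. gets 2.
Among 9, 7, 2, the best is 9 at Uptown. Subgame-perfect outcome: (Uptown, X) with payoffs (9, 8).
For the simultaneous game, intersect best replies.
North Co.'s best replies: X→Uptown; Y→Midtown; Z→Uptown.
South Co.'s best replies: Uptown→X; Midtown→Z; Downtown→Z.
Only (Uptown, X) has each player best-responding; Nash payoffs (9, 8).
North Co.'s commitment gain: 9 − 9 = 0.

0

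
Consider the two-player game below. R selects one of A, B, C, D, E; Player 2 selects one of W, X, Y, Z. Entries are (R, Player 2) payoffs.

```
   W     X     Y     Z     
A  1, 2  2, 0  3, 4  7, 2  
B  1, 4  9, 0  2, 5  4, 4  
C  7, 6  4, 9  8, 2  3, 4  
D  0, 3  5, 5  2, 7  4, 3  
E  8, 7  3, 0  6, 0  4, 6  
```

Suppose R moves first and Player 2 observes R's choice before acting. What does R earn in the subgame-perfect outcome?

Backward induction with R moving first.
- A → Player 2 plays Y (best of 2, 0, 4, 2); R gets 3.
- B → Player 2 plays Y (best of 4, 0, 5, 4); R gets 2.
- C → Player 2 plays X (best of 6, 9, 2, 4); R gets 4.
- D → Player 2 plays Y (best of 3, 5, 7, 3); R gets 2.
- E → Player 2 plays W (best of 7, 0, 0, 6); R gets 8.
Maximizing over 3, 2, 4, 2, 8, R chooses E. Subgame-perfect outcome: (E, W) with payoffs (8, 7).

8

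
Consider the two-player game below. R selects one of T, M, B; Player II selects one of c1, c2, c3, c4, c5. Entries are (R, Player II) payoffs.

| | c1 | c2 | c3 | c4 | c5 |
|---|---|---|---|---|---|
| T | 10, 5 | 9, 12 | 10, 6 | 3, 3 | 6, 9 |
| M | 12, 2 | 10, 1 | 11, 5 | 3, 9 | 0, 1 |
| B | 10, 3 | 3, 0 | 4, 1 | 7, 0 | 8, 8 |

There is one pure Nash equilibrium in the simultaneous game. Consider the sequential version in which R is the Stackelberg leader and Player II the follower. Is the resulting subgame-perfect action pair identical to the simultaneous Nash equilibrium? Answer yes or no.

no

Backward induction with R moving first.
- T: BR = c2, leader payoff 9.
- M: BR = c4, leader payoff 3.
- B: BR = c5, leader payoff 8.
Maximizing over 9, 3, 8, R chooses T. Subgame-perfect outcome: (T, c2) with payoffs (9, 12).
For the simultaneous game, intersect best replies.
R's best replies: c1→M; c2→M; c3→M; c4→B; c5→B.
Player II's best replies: T→c2; M→c4; B→c5.
Only (B, c5) has each player best-responding; Nash payoffs (8, 8).
Sequential outcome (T, c2) differs from the Nash profile (B, c5).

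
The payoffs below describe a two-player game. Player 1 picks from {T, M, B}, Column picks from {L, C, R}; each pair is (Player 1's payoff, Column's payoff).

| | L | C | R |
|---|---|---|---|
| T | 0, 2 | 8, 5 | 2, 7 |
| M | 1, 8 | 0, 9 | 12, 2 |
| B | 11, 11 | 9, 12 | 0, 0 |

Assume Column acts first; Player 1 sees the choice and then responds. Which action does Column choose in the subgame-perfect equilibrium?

C

Player 1 best-responds to each possible Column move:
- L → Player 1 plays B (best of 0, 1, 11); Column gets 11.
- C → Player 1 plays B (best of 8, 0, 9); Column gets 12.
- R → Player 1 plays M (best of 2, 12, 0); Column gets 2.
Maximizing over 11, 12, 2, Column chooses C. Subgame-perfect outcome: (B, C) with payoffs (9, 12).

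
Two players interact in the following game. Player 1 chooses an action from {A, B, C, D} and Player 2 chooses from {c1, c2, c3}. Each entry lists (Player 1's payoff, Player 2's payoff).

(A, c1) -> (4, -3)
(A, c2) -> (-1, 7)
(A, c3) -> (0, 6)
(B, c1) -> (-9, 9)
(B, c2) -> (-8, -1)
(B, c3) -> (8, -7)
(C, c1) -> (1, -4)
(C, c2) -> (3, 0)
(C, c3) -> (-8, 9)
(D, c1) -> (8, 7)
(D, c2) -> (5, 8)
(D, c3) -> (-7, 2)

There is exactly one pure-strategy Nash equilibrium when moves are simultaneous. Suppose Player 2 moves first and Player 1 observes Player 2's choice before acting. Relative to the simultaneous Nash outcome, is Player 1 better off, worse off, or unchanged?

Player 1 best-responds to each possible Player 2 move:
- c1: BR = D, leader payoff 7.
- c2: BR = D, leader payoff 8.
- c3: BR = B, leader payoff -7.
Maximizing over 7, 8, -7, Player 2 chooses c2. Subgame-perfect outcome: (D, c2) with payoffs (5, 8).
For the simultaneous game, intersect best replies.
Player 1's best replies: c1→D; c2→D; c3→B.
Player 2's best replies: A→c2; B→c1; C→c3; D→c2.
The unique mutual best reply is (D, c2), giving (5, 8).
Player 1 earns 5 sequentially versus 5 at the Nash outcome: unchanged.

unchanged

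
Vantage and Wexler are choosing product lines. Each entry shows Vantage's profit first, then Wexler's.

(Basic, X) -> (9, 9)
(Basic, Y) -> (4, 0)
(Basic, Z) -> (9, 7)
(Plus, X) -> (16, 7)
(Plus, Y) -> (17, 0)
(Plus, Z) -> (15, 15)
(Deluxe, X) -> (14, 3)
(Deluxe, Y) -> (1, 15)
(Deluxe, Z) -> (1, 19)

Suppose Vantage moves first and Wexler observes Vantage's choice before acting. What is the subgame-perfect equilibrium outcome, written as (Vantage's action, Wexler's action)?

Wexler best-responds to each possible Vantage move:
- Basic: BR = X, leader payoff 9.
- Plus: BR = Z, leader payoff 15.
- Deluxe: BR = Z, leader payoff 1.
Vantage's induced payoffs are 9, 15, 1, so Vantage commits to Plus. Subgame-perfect outcome: (Plus, Z) with payoffs (15, 15).

(Plus, Z)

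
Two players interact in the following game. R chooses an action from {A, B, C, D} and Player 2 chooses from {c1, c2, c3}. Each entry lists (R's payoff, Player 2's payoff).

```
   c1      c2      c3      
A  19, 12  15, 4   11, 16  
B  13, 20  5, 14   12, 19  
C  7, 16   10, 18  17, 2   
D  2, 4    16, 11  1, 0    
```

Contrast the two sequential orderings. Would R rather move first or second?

If R leads: Player 2's best replies are A→c3, B→c1, C→c2, D→c2; R's induced payoffs 11, 13, 10, 16; outcome (D, c2), payoffs (16, 11).
If Player 2 leads: R's best replies are c1→A, c2→D, c3→C; Player 2's induced payoffs 12, 11, 2; outcome (A, c1), payoffs (19, 12).
R gets 16 moving first and 19 moving second, so R prefers to move second.

second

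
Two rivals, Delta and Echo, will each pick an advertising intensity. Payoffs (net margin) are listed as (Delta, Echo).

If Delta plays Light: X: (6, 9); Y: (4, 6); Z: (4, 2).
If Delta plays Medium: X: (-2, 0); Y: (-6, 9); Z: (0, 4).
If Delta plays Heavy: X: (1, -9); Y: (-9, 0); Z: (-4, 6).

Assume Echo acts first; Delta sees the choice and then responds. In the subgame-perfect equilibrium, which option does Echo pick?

X

Work backward from Delta's decision.
- X: Delta compares 6, -2, 1 and picks Light; Echo would get 9.
- Y: Delta compares 4, -6, -9 and picks Light; Echo would get 6.
- Z: Delta compares 4, 0, -4 and picks Light; Echo would get 2.
Echo's induced payoffs are 9, 6, 2, so Echo commits to X. Subgame-perfect outcome: (Light, X) with payoffs (6, 9).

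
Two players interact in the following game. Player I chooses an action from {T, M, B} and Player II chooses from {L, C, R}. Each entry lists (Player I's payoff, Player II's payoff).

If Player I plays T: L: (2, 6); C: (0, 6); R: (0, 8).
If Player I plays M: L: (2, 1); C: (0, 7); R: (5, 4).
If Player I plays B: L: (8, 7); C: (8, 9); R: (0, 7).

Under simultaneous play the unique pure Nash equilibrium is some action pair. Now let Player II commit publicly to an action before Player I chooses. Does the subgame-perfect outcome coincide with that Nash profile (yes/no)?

yes

Player I best-responds to each possible Player II move:
- L: BR = B, leader payoff 7.
- C: BR = B, leader payoff 9.
- R: BR = M, leader payoff 4.
Maximizing over 7, 9, 4, Player II chooses C. Subgame-perfect outcome: (B, C) with payoffs (8, 9).
For the simultaneous game, intersect best replies.
Player I's best replies: L→B; C→B; R→M.
Player II's best replies: T→R; M→C; B→C.
Only (B, C) has each player best-responding; Nash payoffs (8, 9).
Sequential outcome (B, C) coincides with the Nash profile (B, C).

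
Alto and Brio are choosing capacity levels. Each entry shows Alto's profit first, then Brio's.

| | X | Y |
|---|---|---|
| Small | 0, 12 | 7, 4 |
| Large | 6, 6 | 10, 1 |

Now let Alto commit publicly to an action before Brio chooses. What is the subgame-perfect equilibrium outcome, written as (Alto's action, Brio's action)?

Backward induction with Alto moving first.
- Small → Brio plays X (best of 12, 4); Alto gets 0.
- Large → Brio plays X (best of 6, 1); Alto gets 6.
Alto's induced payoffs are 0, 6, so Alto commits to Large. Subgame-perfect outcome: (Large, X) with payoffs (6, 6).

(Large, X)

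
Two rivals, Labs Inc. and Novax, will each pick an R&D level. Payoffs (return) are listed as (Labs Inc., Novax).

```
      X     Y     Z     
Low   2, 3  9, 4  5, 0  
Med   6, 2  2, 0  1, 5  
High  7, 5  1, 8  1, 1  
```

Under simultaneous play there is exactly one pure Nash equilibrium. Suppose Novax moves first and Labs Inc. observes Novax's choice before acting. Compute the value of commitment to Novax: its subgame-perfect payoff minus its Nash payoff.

1

Work backward from Labs Inc.'s decision.
- X: Labs Inc. compares 2, 6, 7 and picks High; Novax would get 5.
- Y: Labs Inc. compares 9, 2, 1 and picks Low; Novax would get 4.
- Z: Labs Inc. compares 5, 1, 1 and picks Low; Novax would get 0.
Novax's induced payoffs are 5, 4, 0, so Novax commits to X. Subgame-perfect outcome: (High, X) with payoffs (7, 5).
For the simultaneous game, intersect best replies.
Labs Inc.'s best replies: X→High; Y→Low; Z→Low.
Novax's best replies: Low→Y; Med→Z; High→Y.
Only (Low, Y) has each player best-responding; Nash payoffs (9, 4).
Novax's commitment gain: 5 − 4 = 1.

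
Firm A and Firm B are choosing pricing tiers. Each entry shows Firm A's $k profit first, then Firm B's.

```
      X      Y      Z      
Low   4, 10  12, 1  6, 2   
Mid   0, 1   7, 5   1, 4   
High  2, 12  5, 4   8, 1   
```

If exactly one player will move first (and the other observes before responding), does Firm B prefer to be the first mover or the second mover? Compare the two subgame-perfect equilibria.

first

If Firm A leads: Firm B's best replies are Low→X, Mid→Y, High→X; Firm A's induced payoffs 4, 7, 2; outcome (Mid, Y), payoffs (7, 5).
If Firm B leads: Firm A's best replies are X→Low, Y→Low, Z→High; Firm B's induced payoffs 10, 1, 1; outcome (Low, X), payoffs (4, 10).
Firm B gets 10 moving first and 5 moving second, so Firm B prefers to move first.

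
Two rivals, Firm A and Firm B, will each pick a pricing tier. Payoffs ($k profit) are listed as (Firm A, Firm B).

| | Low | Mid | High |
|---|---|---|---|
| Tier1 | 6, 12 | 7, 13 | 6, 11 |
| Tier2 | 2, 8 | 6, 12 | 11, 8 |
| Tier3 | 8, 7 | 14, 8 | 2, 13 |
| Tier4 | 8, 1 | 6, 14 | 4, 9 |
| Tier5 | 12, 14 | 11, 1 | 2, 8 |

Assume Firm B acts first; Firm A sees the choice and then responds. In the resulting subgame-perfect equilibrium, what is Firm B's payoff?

Backward induction with Firm B moving first.
- Low: Firm A compares 6, 2, 8, 8, 12 and picks Tier5; Firm B would get 14.
- Mid: Firm A compares 7, 6, 14, 6, 11 and picks Tier3; Firm B would get 8.
- High: Firm A compares 6, 11, 2, 4, 2 and picks Tier2; Firm B would get 8.
Among 14, 8, 8, the best is 14 at Low. Subgame-perfect outcome: (Tier5, Low) with payoffs (12, 14).

14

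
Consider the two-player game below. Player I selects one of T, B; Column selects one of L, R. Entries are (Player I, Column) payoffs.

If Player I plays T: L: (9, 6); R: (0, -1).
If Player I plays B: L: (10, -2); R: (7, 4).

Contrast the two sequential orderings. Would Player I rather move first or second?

first

If Player I leads: Column's best replies are T→L, B→R; Player I's induced payoffs 9, 7; outcome (T, L), payoffs (9, 6).
If Column leads: Player I's best replies are L→B, R→B; Column's induced payoffs -2, 4; outcome (B, R), payoffs (7, 4).
Player I gets 9 moving first and 7 moving second, so Player I prefers to move first.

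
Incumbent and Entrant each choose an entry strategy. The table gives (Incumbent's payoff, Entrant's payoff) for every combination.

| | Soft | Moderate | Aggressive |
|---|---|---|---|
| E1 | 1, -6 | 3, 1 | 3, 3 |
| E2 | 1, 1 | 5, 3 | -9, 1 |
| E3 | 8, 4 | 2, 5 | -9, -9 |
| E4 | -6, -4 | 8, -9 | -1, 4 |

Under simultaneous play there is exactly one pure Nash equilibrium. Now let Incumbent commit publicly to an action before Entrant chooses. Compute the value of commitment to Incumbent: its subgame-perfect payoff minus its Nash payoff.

2

Backward induction with Incumbent moving first.
- E1: Entrant compares -6, 1, 3 and picks Aggressive; Incumbent would get 3.
- E2: Entrant compares 1, 3, 1 and picks Moderate; Incumbent would get 5.
- E3: Entrant compares 4, 5, -9 and picks Moderate; Incumbent would get 2.
- E4: Entrant compares -4, -9, 4 and picks Aggressive; Incumbent would get -1.
Maximizing over 3, 5, 2, -1, Incumbent chooses E2. Subgame-perfect outcome: (E2, Moderate) with payoffs (5, 3).
Now find the simultaneous Nash equilibrium.
Incumbent's best replies: Soft→E3; Moderate→E4; Aggressive→E1.
Entrant's best replies: E1→Aggressive; E2→Moderate; E3→Moderate; E4→Aggressive.
The unique mutual best reply is (E1, Aggressive), giving (3, 3).
Incumbent's commitment gain: 5 − 3 = 2.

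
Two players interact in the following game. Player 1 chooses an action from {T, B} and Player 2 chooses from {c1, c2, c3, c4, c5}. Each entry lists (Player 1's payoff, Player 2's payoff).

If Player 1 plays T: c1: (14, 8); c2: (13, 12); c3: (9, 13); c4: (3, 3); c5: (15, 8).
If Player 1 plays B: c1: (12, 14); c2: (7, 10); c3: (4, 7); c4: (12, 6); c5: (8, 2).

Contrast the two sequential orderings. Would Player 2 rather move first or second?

If Player 1 leads: Player 2's best replies are T→c3, B→c1; Player 1's induced payoffs 9, 12; outcome (B, c1), payoffs (12, 14).
If Player 2 leads: Player 1's best replies are c1→T, c2→T, c3→T, c4→B, c5→T; Player 2's induced payoffs 8, 12, 13, 6, 8; outcome (T, c3), payoffs (9, 13).
Player 2 gets 13 moving first and 14 moving second, so Player 2 prefers to move second.

second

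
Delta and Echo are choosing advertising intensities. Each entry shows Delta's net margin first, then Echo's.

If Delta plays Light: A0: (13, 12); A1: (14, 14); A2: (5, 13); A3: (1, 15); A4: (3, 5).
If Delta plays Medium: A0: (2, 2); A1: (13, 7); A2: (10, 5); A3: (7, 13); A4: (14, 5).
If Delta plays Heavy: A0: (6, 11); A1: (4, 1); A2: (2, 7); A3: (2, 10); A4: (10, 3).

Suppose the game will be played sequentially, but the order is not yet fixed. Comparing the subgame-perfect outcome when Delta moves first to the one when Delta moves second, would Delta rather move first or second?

If Delta leads: Echo's best replies are Light→A3, Medium→A3, Heavy→A0; Delta's induced payoffs 1, 7, 6; outcome (Medium, A3), payoffs (7, 13).
If Echo leads: Delta's best replies are A0→Light, A1→Light, A2→Medium, A3→Medium, A4→Medium; Echo's induced payoffs 12, 14, 5, 13, 5; outcome (Light, A1), payoffs (14, 14).
Delta gets 7 moving first and 14 moving second, so Delta prefers to move second.

second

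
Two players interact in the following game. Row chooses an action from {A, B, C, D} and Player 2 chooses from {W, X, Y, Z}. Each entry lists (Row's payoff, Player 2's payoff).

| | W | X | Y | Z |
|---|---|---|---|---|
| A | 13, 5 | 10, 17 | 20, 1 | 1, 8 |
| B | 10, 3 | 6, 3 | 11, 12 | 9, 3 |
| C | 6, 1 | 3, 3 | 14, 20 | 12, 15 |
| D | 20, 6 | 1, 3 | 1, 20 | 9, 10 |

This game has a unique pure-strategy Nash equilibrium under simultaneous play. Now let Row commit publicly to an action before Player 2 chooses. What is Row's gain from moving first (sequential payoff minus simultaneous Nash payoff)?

Solve by backward induction (Row leads).
- A → Player 2 plays X (best of 5, 17, 1, 8); Row gets 10.
- B → Player 2 plays Y (best of 3, 3, 12, 3); Row gets 11.
- C → Player 2 plays Y (best of 1, 3, 20, 15); Row gets 14.
- D → Player 2 plays Y (best of 6, 3, 20, 10); Row gets 1.
Row's induced payoffs are 10, 11, 14, 1, so Row commits to C. Subgame-perfect outcome: (C, Y) with payoffs (14, 20).
Under simultaneous play:
Row's best replies: W→D; X→A; Y→A; Z→C.
Player 2's best replies: A→X; B→Y; C→Y; D→Y.
The unique mutual best reply is (A, X), giving (10, 17).
Row's commitment gain: 14 − 10 = 4.

4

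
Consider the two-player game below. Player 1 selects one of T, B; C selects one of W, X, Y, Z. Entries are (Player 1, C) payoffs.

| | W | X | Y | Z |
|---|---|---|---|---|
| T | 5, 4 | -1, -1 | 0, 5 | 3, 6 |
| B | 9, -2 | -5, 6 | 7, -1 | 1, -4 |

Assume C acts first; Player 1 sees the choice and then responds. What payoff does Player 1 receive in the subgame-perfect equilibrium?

3

Work backward from Player 1's decision.
- W → Player 1 plays B (best of 5, 9); C gets -2.
- X → Player 1 plays T (best of -1, -5); C gets -1.
- Y → Player 1 plays B (best of 0, 7); C gets -1.
- Z → Player 1 plays T (best of 3, 1); C gets 6.
C's induced payoffs are -2, -1, -1, 6, so C commits to Z. Subgame-perfect outcome: (T, Z) with payoffs (3, 6).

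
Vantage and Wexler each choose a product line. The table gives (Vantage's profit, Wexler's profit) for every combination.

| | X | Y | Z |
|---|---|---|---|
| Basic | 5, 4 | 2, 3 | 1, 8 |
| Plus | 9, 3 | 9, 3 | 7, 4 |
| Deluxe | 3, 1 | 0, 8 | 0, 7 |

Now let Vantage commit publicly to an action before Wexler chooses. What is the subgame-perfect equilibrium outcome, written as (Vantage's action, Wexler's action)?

Solve by backward induction (Vantage leads).
- Basic → Wexler plays Z (best of 4, 3, 8); Vantage gets 1.
- Plus → Wexler plays Z (best of 3, 3, 4); Vantage gets 7.
- Deluxe → Wexler plays Y (best of 1, 8, 7); Vantage gets 0.
Maximizing over 1, 7, 0, Vantage chooses Plus. Subgame-perfect outcome: (Plus, Z) with payoffs (7, 4).

(Plus, Z)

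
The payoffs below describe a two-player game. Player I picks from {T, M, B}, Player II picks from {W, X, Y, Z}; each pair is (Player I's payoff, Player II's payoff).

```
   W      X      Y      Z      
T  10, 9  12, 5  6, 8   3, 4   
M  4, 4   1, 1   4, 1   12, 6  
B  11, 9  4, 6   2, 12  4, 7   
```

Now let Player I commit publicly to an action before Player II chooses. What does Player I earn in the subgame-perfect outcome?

Player II best-responds to each possible Player I move:
- T → Player II plays W (best of 9, 5, 8, 4); Player I gets 10.
- M → Player II plays Z (best of 4, 1, 1, 6); Player I gets 12.
- B → Player II plays Y (best of 9, 6, 12, 7); Player I gets 2.
Among 10, 12, 2, the best is 12 at M. Subgame-perfect outcome: (M, Z) with payoffs (12, 6).

12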